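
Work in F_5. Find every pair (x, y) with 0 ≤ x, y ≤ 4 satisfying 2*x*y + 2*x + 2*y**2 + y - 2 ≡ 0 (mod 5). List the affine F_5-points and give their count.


Affine F_5-points: {(1, 0), (1, 1), (2, 2), (2, 3)}; count = 4.

For each of the 25 pairs (x, y) ∈ F_5², evaluate f(x, y) mod 5. Record the zeros.
  x = 0: [0↦3, 1↦1, 2↦3, 3↦4, 4↦4]  zeros at y ∈ ∅
  x = 1: [0↦0, 1↦0, 2↦4, 3↦2, 4↦4]  zeros at y ∈ {0, 1}
  x = 2: [0↦2, 1↦4, 2↦0, 3↦0, 4↦4]  zeros at y ∈ {2, 3}
  x = 3: [0↦4, 1↦3, 2↦1, 3↦3, 4↦4]  zeros at y ∈ ∅
  x = 4: [0↦1, 1↦2, 2↦2, 3↦1, 4↦4]  zeros at y ∈ ∅
Collecting zeros: affine points = {(1, 0), (1, 1), (2, 2), (2, 3)}.
Total count |C(F_5)_aff| = 4.


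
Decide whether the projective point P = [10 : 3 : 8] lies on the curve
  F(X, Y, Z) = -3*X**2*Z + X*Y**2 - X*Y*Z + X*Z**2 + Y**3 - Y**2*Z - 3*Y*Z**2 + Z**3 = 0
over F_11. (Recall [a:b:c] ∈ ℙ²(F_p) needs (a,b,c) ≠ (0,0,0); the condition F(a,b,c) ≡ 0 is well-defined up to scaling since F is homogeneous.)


F(10,3,8) ≡ 5 (mod 11); P is NOT on the curve.

Evaluate F(10, 3, 8) term-by-term (mod 11).
  -3*X**2*Z ↦ -3·100·1·8 = -2400
  X*Y**2 ↦ 1·10·9·1 = 90
  -X*Y*Z ↦ -1·10·3·8 = -240
  X*Z**2 ↦ 1·10·1·64 = 640
  Y**3 ↦ 1·1·27·1 = 27
  -Y**2*Z ↦ -1·1·9·8 = -72
  -3*Y*Z**2 ↦ -3·1·3·64 = -576
  Z**3 ↦ 1·1·1·512 = 512
Sum: F(10, 3, 8) = (-2400) + (90) + (-240) + (640) + (27) + (-72) + (-576) + (512) = -2019.
Reducing mod 11: -2019 ≡ 5 (mod 11).
Since F(a, b, c) ≡ 5 ≠ 0 (mod 11), P does NOT lie on the curve.


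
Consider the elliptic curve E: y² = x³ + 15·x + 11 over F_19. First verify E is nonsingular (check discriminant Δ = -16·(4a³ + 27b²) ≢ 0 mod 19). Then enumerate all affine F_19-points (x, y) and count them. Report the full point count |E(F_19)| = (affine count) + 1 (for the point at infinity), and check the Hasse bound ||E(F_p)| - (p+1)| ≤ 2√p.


Affine points = {(0, 7), (0, 12), (2, 7), (2, 12), (3, 8), (3, 11), (8, 4), (8, 15), (9, 1), (9, 18), (11, 5), (11, 14), (12, 0), (13, 3), (13, 16), (14, 1), (14, 18), (15, 1), (15, 18), (17, 7), (17, 12)}; affine count = 21; |E(F_19)| = 22.

Discriminant check: Δ ∝ 4a³ + 27b² = 4·15³ + 27·11² = 4·3375 + 27·121 ≡ 9 (mod 19). Nonzero ⇒ E is nonsingular.
For each x ∈ F_19, compute rhs = x³ + 15·x + 11 mod 19, then count y ∈ F_19 with y² ≡ rhs.
  x = 0: rhs = 11, matching y values: 7, 12 (2 points).
  x = 1: rhs = 8, matching y values: none (0 points).
  x = 2: rhs = 11, matching y values: 7, 12 (2 points).
  x = 3: rhs = 7, matching y values: 8, 11 (2 points).
  x = 4: rhs = 2, matching y values: none (0 points).
  x = 5: rhs = 2, matching y values: none (0 points).
  x = 6: rhs = 13, matching y values: none (0 points).
  x = 7: rhs = 3, matching y values: none (0 points).
  x = 8: rhs = 16, matching y values: 4, 15 (2 points).
  x = 9: rhs = 1, matching y values: 1, 18 (2 points).
  x = 10: rhs = 2, matching y values: none (0 points).
  x = 11: rhs = 6, matching y values: 5, 14 (2 points).
  x = 12: rhs = 0, matching y values: 0 (1 points).
  x = 13: rhs = 9, matching y values: 3, 16 (2 points).
  x = 14: rhs = 1, matching y values: 1, 18 (2 points).
  x = 15: rhs = 1, matching y values: 1, 18 (2 points).
  x = 16: rhs = 15, matching y values: none (0 points).
  x = 17: rhs = 11, matching y values: 7, 12 (2 points).
  x = 18: rhs = 14, matching y values: none (0 points).
Total affine count: 21.
Full point count |E(F_19)| = 21 + 1 = 22.
Hasse bound: |22 − (19+1)| = |2| = 2 ≤ 2√19 ≈ 8.7178 ✓.


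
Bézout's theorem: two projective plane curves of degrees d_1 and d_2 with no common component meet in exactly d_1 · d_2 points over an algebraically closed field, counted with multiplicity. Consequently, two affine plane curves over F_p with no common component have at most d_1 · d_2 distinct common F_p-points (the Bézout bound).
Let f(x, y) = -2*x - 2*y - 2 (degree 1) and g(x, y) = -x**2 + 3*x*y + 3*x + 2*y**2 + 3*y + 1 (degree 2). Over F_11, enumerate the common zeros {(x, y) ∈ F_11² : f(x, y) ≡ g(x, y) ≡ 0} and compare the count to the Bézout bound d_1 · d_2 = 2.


Common zeros: {(0, 10), (6, 4)}; count = 2; Bézout bound = 2.

deg(f) = 1, deg(g) = 2, so Bézout bound = 2.
Scan x ∈ F_11. For each x, list the y ∈ F_11 with f(x, y) ≡ 0 and those with g(x, y) ≡ 0 (mod 11); the common zeros in that column are the intersection.
  x = 0: f ≡ 0 at y ∈ {10}; g ≡ 0 at y ∈ {5, 10}; common: {10}.
  x = 1: f ≡ 0 at y ∈ {9}; g ≡ 0 at y ∈ {1, 7}; common: ∅.
  x = 2: f ≡ 0 at y ∈ {8}; g ≡ 0 at y ∈ ∅; common: ∅.
  x = 3: f ≡ 0 at y ∈ {7}; g ≡ 0 at y ∈ {2, 3}; common: ∅.
  x = 4: f ≡ 0 at y ∈ {6}; g ≡ 0 at y ∈ ∅; common: ∅.
  x = 5: f ≡ 0 at y ∈ {5}; g ≡ 0 at y ∈ {1}; common: ∅.
  x = 6: f ≡ 0 at y ∈ {4}; g ≡ 0 at y ∈ {2, 4}; common: {4}.
  x = 7: f ≡ 0 at y ∈ {3}; g ≡ 0 at y ∈ {5}; common: ∅.
  x = 8: f ≡ 0 at y ∈ {2}; g ≡ 0 at y ∈ ∅; common: ∅.
  x = 9: f ≡ 0 at y ∈ {1}; g ≡ 0 at y ∈ {3, 4}; common: ∅.
  x = 10: f ≡ 0 at y ∈ {0}; g ≡ 0 at y ∈ ∅; common: ∅.
Collecting: common zeros = {(0, 10), (6, 4)}, so the count is 2.
Comparison with the Bézout bound: 2 ≤ 2 = deg(f)·deg(g), as expected for curves with no common component (the bound is attained).


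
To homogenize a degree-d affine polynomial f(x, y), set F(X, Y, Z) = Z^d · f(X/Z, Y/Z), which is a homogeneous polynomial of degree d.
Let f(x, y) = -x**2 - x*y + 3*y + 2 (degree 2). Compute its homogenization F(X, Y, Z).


F(X, Y, Z) = -X**2 - X*Y + 3*Y*Z + 2*Z**2

deg(f) = 2.
Substitute x = X/Z, y = Y/Z into f, then multiply by Z^2.
  monomial -1·x^2·y^0 ↦ -1·X^2·Y^0·Z^0.
  monomial -1·x^1·y^1 ↦ -1·X^1·Y^1·Z^0.
  monomial 3·x^0·y^1 ↦ 3·X^0·Y^1·Z^1.
  monomial 2·x^0·y^0 ↦ 2·X^0·Y^0·Z^2.
Collecting: F(X, Y, Z) = -X**2 - X*Y + 3*Y*Z + 2*Z**2.


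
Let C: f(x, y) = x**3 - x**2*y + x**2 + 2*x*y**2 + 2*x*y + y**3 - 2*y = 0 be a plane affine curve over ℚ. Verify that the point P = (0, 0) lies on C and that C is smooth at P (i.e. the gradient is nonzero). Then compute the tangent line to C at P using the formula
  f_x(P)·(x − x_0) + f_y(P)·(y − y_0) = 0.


Tangent line at P: -2*y = 0.

Step 1: f(0, 0) = 0, so P lies on C.
Step 2: partial derivatives
  f_x(x, y) = 3*x**2 - 2*x*y + 2*x + 2*y**2 + 2*y, f_y(x, y) = -x**2 + 4*x*y + 2*x + 3*y**2 - 2.
  f_x(P) = 0, f_y(P) = -2 (gradient nonzero, so P is smooth).
Step 3: tangent line at P: 0·(x − 0) + -2·(y − 0) = 0.
Expanding: -2*y = 0.


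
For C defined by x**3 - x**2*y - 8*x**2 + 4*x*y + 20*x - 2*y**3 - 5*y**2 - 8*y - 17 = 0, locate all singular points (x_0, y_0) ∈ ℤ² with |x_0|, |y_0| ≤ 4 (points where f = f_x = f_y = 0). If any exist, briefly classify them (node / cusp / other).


Singular points: {(2, -1)}; classification: node.

Compute partial derivatives:
  f_x = 3*x**2 - 2*x*y - 16*x + 4*y + 20.
  f_y = -x**2 + 4*x - 6*y**2 - 10*y - 8.
Scan x_0 ∈ {−4, ..., 4}. For each x_0, f_y(x_0, y) is a polynomial in y; find its integer roots y ∈ {−4, ..., 4}, then test f_x and f at those candidates.
  x = -4: f_y(-4, y) = -6*y**2 - 10*y - 40; no integer root y with |y| ≤ 4.
  x = -3: f_y(-3, y) = -6*y**2 - 10*y - 29; no integer root y with |y| ≤ 4.
  x = -2: f_y(-2, y) = -6*y**2 - 10*y - 20; no integer root y with |y| ≤ 4.
  x = -1: f_y(-1, y) = -6*y**2 - 10*y - 13; no integer root y with |y| ≤ 4.
  x = 0: f_y(0, y) = -6*y**2 - 10*y - 8; no integer root y with |y| ≤ 4.
  x = 1: f_y(1, y) = -6*y**2 - 10*y - 5; no integer root y with |y| ≤ 4.
  x = 2: f_y(2, y) = -6*y**2 - 10*y - 4; vanishes at y ∈ {-1}. (2, -1): f_x = 0, f = 0 — SINGULAR.
  x = 3: f_y(3, y) = -6*y**2 - 10*y - 5; no integer root y with |y| ≤ 4.
  x = 4: f_y(4, y) = -6*y**2 - 10*y - 8; no integer root y with |y| ≤ 4.
Only singular point on the grid: (2, -1).
Classify: substitute x = 2 + u, y = -1 + v and expand: f = u**3 - u**2*v - u**2 - 2*v**3 + v**2.
No constant or linear terms (consistent with a singular point). Quadratic part: -u**2 + v**2. Cubic part: u**3 - u**2*v - 2*v**3.
The quadratic part v**2 - u**2 = (v − u)(v + u) splits into two distinct linear factors, so there are two distinct tangent lines y − -1 = ±(x − 2) — this is a node (ordinary double point).
Classification: node.


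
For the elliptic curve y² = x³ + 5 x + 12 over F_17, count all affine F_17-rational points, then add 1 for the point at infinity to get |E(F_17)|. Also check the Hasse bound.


Affine points = {(1, 1), (1, 16), (2, 8), (2, 9), (5, 3), (5, 14), (7, 4), (7, 13), (9, 2), (9, 15), (10, 5), (10, 12), (11, 2), (11, 15), (12, 7), (12, 10), (13, 8), (13, 9), (14, 2), (14, 15)}; affine count = 20; |E(F_17)| = 21.

Discriminant check: Δ ∝ 4a³ + 27b² = 4·5³ + 27·12² = 4·125 + 27·144 ≡ 2 (mod 17). Nonzero ⇒ E is nonsingular.
For each x ∈ F_17, compute rhs = x³ + 5·x + 12 mod 17, then count y ∈ F_17 with y² ≡ rhs.
  x = 0: rhs = 12, matching y values: none (0 points).
  x = 1: rhs = 1, matching y values: 1, 16 (2 points).
  x = 2: rhs = 13, matching y values: 8, 9 (2 points).
  x = 3: rhs = 3, matching y values: none (0 points).
  x = 4: rhs = 11, matching y values: none (0 points).
  x = 5: rhs = 9, matching y values: 3, 14 (2 points).
  x = 6: rhs = 3, matching y values: none (0 points).
  x = 7: rhs = 16, matching y values: 4, 13 (2 points).
  x = 8: rhs = 3, matching y values: none (0 points).
  x = 9: rhs = 4, matching y values: 2, 15 (2 points).
  x = 10: rhs = 8, matching y values: 5, 12 (2 points).
  x = 11: rhs = 4, matching y values: 2, 15 (2 points).
  x = 12: rhs = 15, matching y values: 7, 10 (2 points).
  x = 13: rhs = 13, matching y values: 8, 9 (2 points).
  x = 14: rhs = 4, matching y values: 2, 15 (2 points).
  x = 15: rhs = 11, matching y values: none (0 points).
  x = 16: rhs = 6, matching y values: none (0 points).
Total affine count: 20.
Full point count |E(F_17)| = 20 + 1 = 21.
Hasse bound: |21 − (17+1)| = |3| = 3 ≤ 2√17 ≈ 8.2462 ✓.


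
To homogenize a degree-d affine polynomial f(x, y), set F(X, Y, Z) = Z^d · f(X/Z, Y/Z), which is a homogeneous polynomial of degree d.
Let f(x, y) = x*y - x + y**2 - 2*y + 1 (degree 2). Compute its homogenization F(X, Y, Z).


F(X, Y, Z) = X*Y - X*Z + Y**2 - 2*Y*Z + Z**2

deg(f) = 2.
Substitute x = X/Z, y = Y/Z into f, then multiply by Z^2.
  monomial 1·x^1·y^1 ↦ 1·X^1·Y^1·Z^0.
  monomial -1·x^1·y^0 ↦ -1·X^1·Y^0·Z^1.
  monomial 1·x^0·y^2 ↦ 1·X^0·Y^2·Z^0.
  monomial -2·x^0·y^1 ↦ -2·X^0·Y^1·Z^1.
  monomial 1·x^0·y^0 ↦ 1·X^0·Y^0·Z^2.
Collecting: F(X, Y, Z) = X*Y - X*Z + Y**2 - 2*Y*Z + Z**2.


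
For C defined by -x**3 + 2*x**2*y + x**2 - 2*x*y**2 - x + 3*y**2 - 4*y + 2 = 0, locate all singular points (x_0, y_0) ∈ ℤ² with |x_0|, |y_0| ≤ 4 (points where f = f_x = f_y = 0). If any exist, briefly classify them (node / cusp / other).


Singular points: {(1, 1)}; classification: cusp.

Compute partial derivatives:
  f_x = -3*x**2 + 4*x*y + 2*x - 2*y**2 - 1.
  f_y = 2*x**2 - 4*x*y + 6*y - 4.
Scan x_0 ∈ {−4, ..., 4}. For each x_0, f_y(x_0, y) is a polynomial in y; find its integer roots y ∈ {−4, ..., 4}, then test f_x and f at those candidates.
  x = -4: f_y(-4, y) = 22*y + 28; no integer root y with |y| ≤ 4.
  x = -3: f_y(-3, y) = 18*y + 14; no integer root y with |y| ≤ 4.
  x = -2: f_y(-2, y) = 14*y + 4; no integer root y with |y| ≤ 4.
  x = -1: f_y(-1, y) = 10*y - 2; no integer root y with |y| ≤ 4.
  x = 0: f_y(0, y) = 6*y - 4; no integer root y with |y| ≤ 4.
  x = 1: f_y(1, y) = 2*y - 2; vanishes at y ∈ {1}. (1, 1): f_x = 0, f = 0 — SINGULAR.
  x = 2: f_y(2, y) = 4 - 2*y; vanishes at y ∈ {2}. (2, 2): f_x = -1 ≠ 0.
  x = 3: f_y(3, y) = 14 - 6*y; no integer root y with |y| ≤ 4.
  x = 4: f_y(4, y) = 28 - 10*y; no integer root y with |y| ≤ 4.
Only singular point on the grid: (1, 1).
Classify: substitute x = 1 + u, y = 1 + v and expand: f = -u**3 + 2*u**2*v - 2*u*v**2 + v**2.
No constant or linear terms (consistent with a singular point). Quadratic part: v**2. Cubic part: -u**3 + 2*u**2*v - 2*u*v**2.
The quadratic part v**2 is a perfect square, so there is a single (double) tangent line v = 0, i.e. y = 1. Restricting the cubic part to that line (v = 0) leaves -u**3 ≠ 0, so f is not divisible by v and the branch is v² ≈ u**3 to lowest order — this is a cusp.
Classification: cusp.


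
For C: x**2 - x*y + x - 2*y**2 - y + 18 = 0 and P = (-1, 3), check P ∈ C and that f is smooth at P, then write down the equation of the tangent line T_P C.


Tangent line at P: -4*x - 12*y + 32 = 0.

Step 1: f(-1, 3) = 0, so P lies on C.
Step 2: partial derivatives
  f_x(x, y) = 2*x - y + 1, f_y(x, y) = -x - 4*y - 1.
  f_x(P) = -4, f_y(P) = -12 (gradient nonzero, so P is smooth).
Step 3: tangent line at P: -4·(x − -1) + -12·(y − 3) = 0.
Expanding: -4*x - 12*y + 32 = 0.


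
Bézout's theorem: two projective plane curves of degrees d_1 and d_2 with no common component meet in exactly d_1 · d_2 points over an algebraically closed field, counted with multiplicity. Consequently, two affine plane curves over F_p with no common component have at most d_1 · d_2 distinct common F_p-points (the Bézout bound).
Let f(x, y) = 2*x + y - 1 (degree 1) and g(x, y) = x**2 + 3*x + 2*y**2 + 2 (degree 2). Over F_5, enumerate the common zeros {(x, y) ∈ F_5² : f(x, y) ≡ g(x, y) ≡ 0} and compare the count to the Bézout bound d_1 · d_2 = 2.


Common zeros: {(2, 2), (3, 0)}; count = 2; Bézout bound = 2.

deg(f) = 1, deg(g) = 2, so Bézout bound = 2.
Scan x ∈ F_5. For each x, list the y ∈ F_5 with f(x, y) ≡ 0 and those with g(x, y) ≡ 0 (mod 5); the common zeros in that column are the intersection.
  x = 0: f ≡ 0 at y ∈ {1}; g ≡ 0 at y ∈ {2, 3}; common: ∅.
  x = 1: f ≡ 0 at y ∈ {4}; g ≡ 0 at y ∈ ∅; common: ∅.
  x = 2: f ≡ 0 at y ∈ {2}; g ≡ 0 at y ∈ {2, 3}; common: {2}.
  x = 3: f ≡ 0 at y ∈ {0}; g ≡ 0 at y ∈ {0}; common: {0}.
  x = 4: f ≡ 0 at y ∈ {3}; g ≡ 0 at y ∈ {0}; common: ∅.
Collecting: common zeros = {(2, 2), (3, 0)}, so the count is 2.
Comparison with the Bézout bound: 2 ≤ 2 = deg(f)·deg(g), as expected for curves with no common component (the bound is attained).


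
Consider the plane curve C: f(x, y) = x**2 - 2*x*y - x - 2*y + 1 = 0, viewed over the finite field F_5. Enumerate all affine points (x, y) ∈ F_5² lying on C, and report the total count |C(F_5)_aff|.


Affine F_5-points: {(0, 3), (1, 4), (2, 3), (3, 4)}; count = 4.

For each of the 25 pairs (x, y) ∈ F_5², evaluate f(x, y) mod 5. Record the zeros.
  x = 0: [0↦1, 1↦4, 2↦2, 3↦0, 4↦3]  zeros at y ∈ {3}
  x = 1: [0↦1, 1↦2, 2↦3, 3↦4, 4↦0]  zeros at y ∈ {4}
  x = 2: [0↦3, 1↦2, 2↦1, 3↦0, 4↦4]  zeros at y ∈ {3}
  x = 3: [0↦2, 1↦4, 2↦1, 3↦3, 4↦0]  zeros at y ∈ {4}
  x = 4: [0↦3, 1↦3, 2↦3, 3↦3, 4↦3]  zeros at y ∈ ∅
Collecting zeros: affine points = {(0, 3), (1, 4), (2, 3), (3, 4)}.
Total count |C(F_5)_aff| = 4.


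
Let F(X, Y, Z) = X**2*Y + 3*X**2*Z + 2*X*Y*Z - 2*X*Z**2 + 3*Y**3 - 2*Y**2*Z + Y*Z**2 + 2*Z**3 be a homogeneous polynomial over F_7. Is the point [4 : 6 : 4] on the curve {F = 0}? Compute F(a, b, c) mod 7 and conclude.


F(4,6,4) ≡ 5 (mod 7); P is NOT on the curve.

Evaluate F(4, 6, 4) term-by-term (mod 7).
  X**2*Y ↦ 1·16·6·1 = 96
  3*X**2*Z ↦ 3·16·1·4 = 192
  2*X*Y*Z ↦ 2·4·6·4 = 192
  -2*X*Z**2 ↦ -2·4·1·16 = -128
  3*Y**3 ↦ 3·1·216·1 = 648
  -2*Y**2*Z ↦ -2·1·36·4 = -288
  Y*Z**2 ↦ 1·1·6·16 = 96
  2*Z**3 ↦ 2·1·1·64 = 128
Sum: F(4, 6, 4) = (96) + (192) + (192) + (-128) + (648) + (-288) + (96) + (128) = 936.
Reducing mod 7: 936 ≡ 5 (mod 7).
Since F(a, b, c) ≡ 5 ≠ 0 (mod 7), P does NOT lie on the curve.


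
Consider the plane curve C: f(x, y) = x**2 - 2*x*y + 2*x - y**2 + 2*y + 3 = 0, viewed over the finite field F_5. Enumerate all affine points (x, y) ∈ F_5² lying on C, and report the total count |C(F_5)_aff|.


Affine F_5-points: {(0, 3), (0, 4), (1, 1), (1, 4), (4, 1), (4, 3)}; count = 6.

For each of the 25 pairs (x, y) ∈ F_5², evaluate f(x, y) mod 5. Record the zeros.
  x = 0: [0↦3, 1↦4, 2↦3, 3↦0, 4↦0]  zeros at y ∈ {3, 4}
  x = 1: [0↦1, 1↦0, 2↦2, 3↦2, 4↦0]  zeros at y ∈ {1, 4}
  x = 2: [0↦1, 1↦3, 2↦3, 3↦1, 4↦2]  zeros at y ∈ ∅
  x = 3: [0↦3, 1↦3, 2↦1, 3↦2, 4↦1]  zeros at y ∈ ∅
  x = 4: [0↦2, 1↦0, 2↦1, 3↦0, 4↦2]  zeros at y ∈ {1, 3}
Collecting zeros: affine points = {(0, 3), (0, 4), (1, 1), (1, 4), (4, 1), (4, 3)}.
Total count |C(F_5)_aff| = 6.


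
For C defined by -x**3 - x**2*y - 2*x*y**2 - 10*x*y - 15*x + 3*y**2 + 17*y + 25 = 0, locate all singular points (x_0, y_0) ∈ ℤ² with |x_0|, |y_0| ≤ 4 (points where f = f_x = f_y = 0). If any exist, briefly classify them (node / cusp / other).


Singular points: {(1, -3)}; classification: cusp.

Compute partial derivatives:
  f_x = -3*x**2 - 2*x*y - 2*y**2 - 10*y - 15.
  f_y = -x**2 - 4*x*y - 10*x + 6*y + 17.
Scan x_0 ∈ {−4, ..., 4}. For each x_0, f_y(x_0, y) is a polynomial in y; find its integer roots y ∈ {−4, ..., 4}, then test f_x and f at those candidates.
  x = -4: f_y(-4, y) = 22*y + 41; no integer root y with |y| ≤ 4.
  x = -3: f_y(-3, y) = 18*y + 38; no integer root y with |y| ≤ 4.
  x = -2: f_y(-2, y) = 14*y + 33; no integer root y with |y| ≤ 4.
  x = -1: f_y(-1, y) = 10*y + 26; no integer root y with |y| ≤ 4.
  x = 0: f_y(0, y) = 6*y + 17; no integer root y with |y| ≤ 4.
  x = 1: f_y(1, y) = 2*y + 6; vanishes at y ∈ {-3}. (1, -3): f_x = 0, f = 0 — SINGULAR.
  x = 2: f_y(2, y) = -2*y - 7; no integer root y with |y| ≤ 4.
  x = 3: f_y(3, y) = -6*y - 22; no integer root y with |y| ≤ 4.
  x = 4: f_y(4, y) = -10*y - 39; no integer root y with |y| ≤ 4.
Only singular point on the grid: (1, -3).
Classify: substitute x = 1 + u, y = -3 + v and expand: f = -u**3 - u**2*v - 2*u*v**2 + v**2.
No constant or linear terms (consistent with a singular point). Quadratic part: v**2. Cubic part: -u**3 - u**2*v - 2*u*v**2.
The quadratic part v**2 is a perfect square, so there is a single (double) tangent line v = 0, i.e. y = -3. Restricting the cubic part to that line (v = 0) leaves -u**3 ≠ 0, so f is not divisible by v and the branch is v² ≈ u**3 to lowest order — this is a cusp.
Classification: cusp.


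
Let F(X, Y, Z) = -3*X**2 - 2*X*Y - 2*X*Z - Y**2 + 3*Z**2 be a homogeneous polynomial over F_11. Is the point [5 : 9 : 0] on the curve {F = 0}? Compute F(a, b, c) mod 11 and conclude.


F(5,9,0) ≡ 7 (mod 11); P is NOT on the curve.

Evaluate F(5, 9, 0) term-by-term (mod 11).
  -3*X**2 ↦ -3·25·1·1 = -75
  -2*X*Y ↦ -2·5·9·1 = -90
  -2*X*Z ↦ -2·5·1·0 = 0
  -Y**2 ↦ -1·1·81·1 = -81
  3*Z**2 ↦ 3·1·1·0 = 0
Sum: F(5, 9, 0) = (-75) + (-90) + (0) + (-81) + (0) = -246.
Reducing mod 11: -246 ≡ 7 (mod 11).
Since F(a, b, c) ≡ 7 ≠ 0 (mod 11), P does NOT lie on the curve.


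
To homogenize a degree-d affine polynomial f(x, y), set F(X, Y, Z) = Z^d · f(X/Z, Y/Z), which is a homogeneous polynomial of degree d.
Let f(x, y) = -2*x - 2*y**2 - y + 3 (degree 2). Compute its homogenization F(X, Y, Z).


F(X, Y, Z) = -2*X*Z - 2*Y**2 - Y*Z + 3*Z**2

deg(f) = 2.
Substitute x = X/Z, y = Y/Z into f, then multiply by Z^2.
  monomial -2·x^1·y^0 ↦ -2·X^1·Y^0·Z^1.
  monomial -2·x^0·y^2 ↦ -2·X^0·Y^2·Z^0.
  monomial -1·x^0·y^1 ↦ -1·X^0·Y^1·Z^1.
  monomial 3·x^0·y^0 ↦ 3·X^0·Y^0·Z^2.
Collecting: F(X, Y, Z) = -2*X*Z - 2*Y**2 - Y*Z + 3*Z**2.


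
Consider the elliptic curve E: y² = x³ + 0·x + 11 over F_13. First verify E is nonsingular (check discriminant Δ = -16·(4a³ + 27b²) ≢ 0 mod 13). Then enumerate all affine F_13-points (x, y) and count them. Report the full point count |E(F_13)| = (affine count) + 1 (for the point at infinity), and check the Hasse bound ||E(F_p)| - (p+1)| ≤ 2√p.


Affine points = {(1, 5), (1, 8), (3, 5), (3, 8), (4, 6), (4, 7), (7, 4), (7, 9), (8, 4), (8, 9), (9, 5), (9, 8), (10, 6), (10, 7), (11, 4), (11, 9), (12, 6), (12, 7)}; affine count = 18; |E(F_13)| = 19.

Discriminant check: Δ ∝ 4a³ + 27b² = 4·0³ + 27·11² = 4·0 + 27·121 ≡ 4 (mod 13). Nonzero ⇒ E is nonsingular.
For each x ∈ F_13, compute rhs = x³ + 0·x + 11 mod 13, then count y ∈ F_13 with y² ≡ rhs.
  x = 0: rhs = 11, matching y values: none (0 points).
  x = 1: rhs = 12, matching y values: 5, 8 (2 points).
  x = 2: rhs = 6, matching y values: none (0 points).
  x = 3: rhs = 12, matching y values: 5, 8 (2 points).
  x = 4: rhs = 10, matching y values: 6, 7 (2 points).
  x = 5: rhs = 6, matching y values: none (0 points).
  x = 6: rhs = 6, matching y values: none (0 points).
  x = 7: rhs = 3, matching y values: 4, 9 (2 points).
  x = 8: rhs = 3, matching y values: 4, 9 (2 points).
  x = 9: rhs = 12, matching y values: 5, 8 (2 points).
  x = 10: rhs = 10, matching y values: 6, 7 (2 points).
  x = 11: rhs = 3, matching y values: 4, 9 (2 points).
  x = 12: rhs = 10, matching y values: 6, 7 (2 points).
Total affine count: 18.
Full point count |E(F_13)| = 18 + 1 = 19.
Hasse bound: |19 − (13+1)| = |5| = 5 ≤ 2√13 ≈ 7.2111 ✓.


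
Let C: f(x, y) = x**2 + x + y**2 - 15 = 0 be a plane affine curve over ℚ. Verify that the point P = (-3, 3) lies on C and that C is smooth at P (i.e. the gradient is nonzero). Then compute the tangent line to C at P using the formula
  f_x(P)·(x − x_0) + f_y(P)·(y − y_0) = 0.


Tangent line at P: -5*x + 6*y - 33 = 0.

Step 1: f(-3, 3) = 0, so P lies on C.
Step 2: partial derivatives
  f_x(x, y) = 2*x + 1, f_y(x, y) = 2*y.
  f_x(P) = -5, f_y(P) = 6 (gradient nonzero, so P is smooth).
Step 3: tangent line at P: -5·(x − -3) + 6·(y − 3) = 0.
Expanding: -5*x + 6*y - 33 = 0.


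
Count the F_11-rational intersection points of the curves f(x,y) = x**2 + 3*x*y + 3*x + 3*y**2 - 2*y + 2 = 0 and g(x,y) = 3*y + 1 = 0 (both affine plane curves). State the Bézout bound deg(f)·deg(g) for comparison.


Common zeros: {(2, 7), (7, 7)}; count = 2; Bézout bound = 2.

deg(f) = 2, deg(g) = 1, so Bézout bound = 2.
Scan x ∈ F_11. For each x, list the y ∈ F_11 with f(x, y) ≡ 0 and those with g(x, y) ≡ 0 (mod 11); the common zeros in that column are the intersection.
  x = 0: f ≡ 0 at y ∈ ∅; g ≡ 0 at y ∈ {7}; common: ∅.
  x = 1: f ≡ 0 at y ∈ ∅; g ≡ 0 at y ∈ {7}; common: ∅.
  x = 2: f ≡ 0 at y ∈ {7, 10}; g ≡ 0 at y ∈ {7}; common: {7}.
  x = 3: f ≡ 0 at y ∈ ∅; g ≡ 0 at y ∈ {7}; common: ∅.
  x = 4: f ≡ 0 at y ∈ {6, 9}; g ≡ 0 at y ∈ {7}; common: ∅.
  x = 5: f ≡ 0 at y ∈ ∅; g ≡ 0 at y ∈ {7}; common: ∅.
  x = 6: f ≡ 0 at y ∈ ∅; g ≡ 0 at y ∈ {7}; common: ∅.
  x = 7: f ≡ 0 at y ∈ {5, 7}; g ≡ 0 at y ∈ {7}; common: {7}.
  x = 8: f ≡ 0 at y ∈ {5, 6}; g ≡ 0 at y ∈ {7}; common: ∅.
  x = 9: f ≡ 0 at y ∈ {0, 10}; g ≡ 0 at y ∈ {7}; common: ∅.
  x = 10: f ≡ 0 at y ∈ {0, 9}; g ≡ 0 at y ∈ {7}; common: ∅.
Collecting: common zeros = {(2, 7), (7, 7)}, so the count is 2.
Comparison with the Bézout bound: 2 ≤ 2 = deg(f)·deg(g), as expected for curves with no common component (the bound is attained).


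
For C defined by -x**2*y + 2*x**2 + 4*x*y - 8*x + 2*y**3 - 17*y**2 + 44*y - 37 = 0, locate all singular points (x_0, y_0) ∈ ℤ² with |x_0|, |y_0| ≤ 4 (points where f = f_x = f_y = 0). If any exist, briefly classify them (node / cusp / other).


Singular points: {(2, 3)}; classification: node.

Compute partial derivatives:
  f_x = -2*x*y + 4*x + 4*y - 8.
  f_y = -x**2 + 4*x + 6*y**2 - 34*y + 44.
Scan x_0 ∈ {−4, ..., 4}. For each x_0, f_y(x_0, y) is a polynomial in y; find its integer roots y ∈ {−4, ..., 4}, then test f_x and f at those candidates.
  x = -4: f_y(-4, y) = 6*y**2 - 34*y + 12; no integer root y with |y| ≤ 4.
  x = -3: f_y(-3, y) = 6*y**2 - 34*y + 23; no integer root y with |y| ≤ 4.
  x = -2: f_y(-2, y) = 6*y**2 - 34*y + 32; no integer root y with |y| ≤ 4.
  x = -1: f_y(-1, y) = 6*y**2 - 34*y + 39; no integer root y with |y| ≤ 4.
  x = 0: f_y(0, y) = 6*y**2 - 34*y + 44; vanishes at y ∈ {2}. (0, 2): f_x = 0 but f = -1 ≠ 0.
  x = 1: f_y(1, y) = 6*y**2 - 34*y + 47; no integer root y with |y| ≤ 4.
  x = 2: f_y(2, y) = 6*y**2 - 34*y + 48; vanishes at y ∈ {3}. (2, 3): f_x = 0, f = 0 — SINGULAR.
  x = 3: f_y(3, y) = 6*y**2 - 34*y + 47; no integer root y with |y| ≤ 4.
  x = 4: f_y(4, y) = 6*y**2 - 34*y + 44; vanishes at y ∈ {2}. (4, 2): f_x = 0 but f = -1 ≠ 0.
Only singular point on the grid: (2, 3).
Classify: substitute x = 2 + u, y = 3 + v and expand: f = -u**2*v - u**2 + 2*v**3 + v**2.
No constant or linear terms (consistent with a singular point). Quadratic part: -u**2 + v**2. Cubic part: -u**2*v + 2*v**3.
The quadratic part v**2 - u**2 = (v − u)(v + u) splits into two distinct linear factors, so there are two distinct tangent lines y − 3 = ±(x − 2) — this is a node (ordinary double point).
Classification: node.


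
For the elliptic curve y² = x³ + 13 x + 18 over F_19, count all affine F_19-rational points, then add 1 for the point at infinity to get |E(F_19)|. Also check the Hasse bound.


Affine points = {(4, 1), (4, 18), (8, 8), (8, 11), (9, 3), (9, 16), (13, 3), (13, 16), (15, 4), (15, 15), (16, 3), (16, 16), (18, 2), (18, 17)}; affine count = 14; |E(F_19)| = 15.

Discriminant check: Δ ∝ 4a³ + 27b² = 4·13³ + 27·18² = 4·2197 + 27·324 ≡ 18 (mod 19). Nonzero ⇒ E is nonsingular.
For each x ∈ F_19, compute rhs = x³ + 13·x + 18 mod 19, then count y ∈ F_19 with y² ≡ rhs.
  x = 0: rhs = 18, matching y values: none (0 points).
  x = 1: rhs = 13, matching y values: none (0 points).
  x = 2: rhs = 14, matching y values: none (0 points).
  x = 3: rhs = 8, matching y values: none (0 points).
  x = 4: rhs = 1, matching y values: 1, 18 (2 points).
  x = 5: rhs = 18, matching y values: none (0 points).
  x = 6: rhs = 8, matching y values: none (0 points).
  x = 7: rhs = 15, matching y values: none (0 points).
  x = 8: rhs = 7, matching y values: 8, 11 (2 points).
  x = 9: rhs = 9, matching y values: 3, 16 (2 points).
  x = 10: rhs = 8, matching y values: none (0 points).
  x = 11: rhs = 10, matching y values: none (0 points).
  x = 12: rhs = 2, matching y values: none (0 points).
  x = 13: rhs = 9, matching y values: 3, 16 (2 points).
  x = 14: rhs = 18, matching y values: none (0 points).
  x = 15: rhs = 16, matching y values: 4, 15 (2 points).
  x = 16: rhs = 9, matching y values: 3, 16 (2 points).
  x = 17: rhs = 3, matching y values: none (0 points).
  x = 18: rhs = 4, matching y values: 2, 17 (2 points).
Total affine count: 14.
Full point count |E(F_19)| = 14 + 1 = 15.
Hasse bound: |15 − (19+1)| = |-5| = 5 ≤ 2√19 ≈ 8.7178 ✓.


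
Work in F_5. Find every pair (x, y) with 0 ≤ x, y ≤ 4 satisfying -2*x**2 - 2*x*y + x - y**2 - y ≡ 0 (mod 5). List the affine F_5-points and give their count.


Affine F_5-points: {(0, 0), (0, 4), (1, 1), (2, 2), (2, 3), (3, 0), (3, 3), (4, 2), (4, 4)}; count = 9.

For each of the 25 pairs (x, y) ∈ F_5², evaluate f(x, y) mod 5. Record the zeros.
  x = 0: [0↦0, 1↦3, 2↦4, 3↦3, 4↦0]  zeros at y ∈ {0, 4}
  x = 1: [0↦4, 1↦0, 2↦4, 3↦1, 4↦1]  zeros at y ∈ {1}
  x = 2: [0↦4, 1↦3, 2↦0, 3↦0, 4↦3]  zeros at y ∈ {2, 3}
  x = 3: [0↦0, 1↦2, 2↦2, 3↦0, 4↦1]  zeros at y ∈ {0, 3}
  x = 4: [0↦2, 1↦2, 2↦0, 3↦1, 4↦0]  zeros at y ∈ {2, 4}
Collecting zeros: affine points = {(0, 0), (0, 4), (1, 1), (2, 2), (2, 3), (3, 0), (3, 3), (4, 2), (4, 4)}.
Total count |C(F_5)_aff| = 9.


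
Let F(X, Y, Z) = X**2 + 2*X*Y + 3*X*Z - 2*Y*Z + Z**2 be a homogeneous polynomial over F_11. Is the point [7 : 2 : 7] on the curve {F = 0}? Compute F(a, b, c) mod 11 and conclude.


F(7,2,7) ≡ 3 (mod 11); P is NOT on the curve.

Evaluate F(7, 2, 7) term-by-term (mod 11).
  X**2 ↦ 1·49·1·1 = 49
  2*X*Y ↦ 2·7·2·1 = 28
  3*X*Z ↦ 3·7·1·7 = 147
  -2*Y*Z ↦ -2·1·2·7 = -28
  Z**2 ↦ 1·1·1·49 = 49
Sum: F(7, 2, 7) = (49) + (28) + (147) + (-28) + (49) = 245.
Reducing mod 11: 245 ≡ 3 (mod 11).
Since F(a, b, c) ≡ 3 ≠ 0 (mod 11), P does NOT lie on the curve.


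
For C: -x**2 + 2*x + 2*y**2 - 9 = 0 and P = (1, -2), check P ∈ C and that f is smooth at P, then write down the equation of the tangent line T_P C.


Tangent line at P: -8*y - 16 = 0.

Step 1: f(1, -2) = 0, so P lies on C.
Step 2: partial derivatives
  f_x(x, y) = 2 - 2*x, f_y(x, y) = 4*y.
  f_x(P) = 0, f_y(P) = -8 (gradient nonzero, so P is smooth).
Step 3: tangent line at P: 0·(x − 1) + -8·(y − -2) = 0.
Expanding: -8*y - 16 = 0.


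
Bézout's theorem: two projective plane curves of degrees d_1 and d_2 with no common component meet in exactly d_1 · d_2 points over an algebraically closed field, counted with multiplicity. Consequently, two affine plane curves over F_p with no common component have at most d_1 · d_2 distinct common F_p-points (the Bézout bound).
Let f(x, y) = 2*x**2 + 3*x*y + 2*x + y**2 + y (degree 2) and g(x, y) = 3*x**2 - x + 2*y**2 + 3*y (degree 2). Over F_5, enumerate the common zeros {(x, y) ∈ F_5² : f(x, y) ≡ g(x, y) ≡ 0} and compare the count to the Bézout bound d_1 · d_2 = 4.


Common zeros: {(0, 0), (2, 1)}; count = 2; Bézout bound = 4.

deg(f) = 2, deg(g) = 2, so Bézout bound = 4.
Scan x ∈ F_5. For each x, list the y ∈ F_5 with f(x, y) ≡ 0 and those with g(x, y) ≡ 0 (mod 5); the common zeros in that column are the intersection.
  x = 0: f ≡ 0 at y ∈ {0, 4}; g ≡ 0 at y ∈ {0, 1}; common: {0}.
  x = 1: f ≡ 0 at y ∈ {3}; g ≡ 0 at y ∈ ∅; common: ∅.
  x = 2: f ≡ 0 at y ∈ {1, 2}; g ≡ 0 at y ∈ {0, 1}; common: {1}.
  x = 3: f ≡ 0 at y ∈ {1, 4}; g ≡ 0 at y ∈ ∅; common: ∅.
  x = 4: f ≡ 0 at y ∈ {0, 2}; g ≡ 0 at y ∈ ∅; common: ∅.
Collecting: common zeros = {(0, 0), (2, 1)}, so the count is 2.
Comparison with the Bézout bound: 2 ≤ 4 = deg(f)·deg(g), as expected for curves with no common component (the affine F_5-count falls short of the bound because intersections may lie at infinity, over extension fields, or carry multiplicity).


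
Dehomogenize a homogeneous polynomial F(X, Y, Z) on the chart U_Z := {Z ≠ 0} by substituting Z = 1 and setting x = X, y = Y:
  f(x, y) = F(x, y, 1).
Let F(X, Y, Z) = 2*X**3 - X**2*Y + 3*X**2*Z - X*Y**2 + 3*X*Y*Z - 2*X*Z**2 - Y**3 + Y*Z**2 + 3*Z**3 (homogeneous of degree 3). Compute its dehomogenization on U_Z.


f(x, y) = 2*x**3 - x**2*y + 3*x**2 - x*y**2 + 3*x*y - 2*x - y**3 + y + 3

On U_Z we set Z = 1. Each monomial c·X^i·Y^j·Z^k in F becomes c·x^i·y^j·1^k = c·x^i·y^j.
Substituting Z = 1: F(X, Y, 1) = 2*x**3 - x**2*y + 3*x**2 - x*y**2 + 3*x*y - 2*x - y**3 + y + 3.
Note: deg(f) ≤ deg(F) = 3; strict inequality happens when F is divisible by Z (lost terms).


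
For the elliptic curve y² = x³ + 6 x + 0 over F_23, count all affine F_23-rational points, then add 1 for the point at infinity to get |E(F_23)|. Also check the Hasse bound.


Affine points = {(0, 0), (8, 10), (8, 13), (9, 1), (9, 22), (10, 5), (10, 18), (12, 11), (12, 12), (16, 11), (16, 12), (17, 1), (17, 22), (18, 11), (18, 12), (19, 2), (19, 21), (20, 1), (20, 22), (21, 7), (21, 16), (22, 4), (22, 19)}; affine count = 23; |E(F_23)| = 24.

Discriminant check: Δ ∝ 4a³ + 27b² = 4·6³ + 27·0² = 4·216 + 27·0 ≡ 13 (mod 23). Nonzero ⇒ E is nonsingular.
For each x ∈ F_23, compute rhs = x³ + 6·x + 0 mod 23, then count y ∈ F_23 with y² ≡ rhs.
  x = 0: rhs = 0, matching y values: 0 (1 points).
  x = 1: rhs = 7, matching y values: none (0 points).
  x = 2: rhs = 20, matching y values: none (0 points).
  x = 3: rhs = 22, matching y values: none (0 points).
  x = 4: rhs = 19, matching y values: none (0 points).
  x = 5: rhs = 17, matching y values: none (0 points).
  x = 6: rhs = 22, matching y values: none (0 points).
  x = 7: rhs = 17, matching y values: none (0 points).
  x = 8: rhs = 8, matching y values: 10, 13 (2 points).
  x = 9: rhs = 1, matching y values: 1, 22 (2 points).
  x = 10: rhs = 2, matching y values: 5, 18 (2 points).
  x = 11: rhs = 17, matching y values: none (0 points).
  x = 12: rhs = 6, matching y values: 11, 12 (2 points).
  x = 13: rhs = 21, matching y values: none (0 points).
  x = 14: rhs = 22, matching y values: none (0 points).
  x = 15: rhs = 15, matching y values: none (0 points).
  x = 16: rhs = 6, matching y values: 11, 12 (2 points).
  x = 17: rhs = 1, matching y values: 1, 22 (2 points).
  x = 18: rhs = 6, matching y values: 11, 12 (2 points).
  x = 19: rhs = 4, matching y values: 2, 21 (2 points).
  x = 20: rhs = 1, matching y values: 1, 22 (2 points).
  x = 21: rhs = 3, matching y values: 7, 16 (2 points).
  x = 22: rhs = 16, matching y values: 4, 19 (2 points).
Total affine count: 23.
Full point count |E(F_23)| = 23 + 1 = 24.
Hasse bound: |24 − (23+1)| = |0| = 0 ≤ 2√23 ≈ 9.5917 ✓.


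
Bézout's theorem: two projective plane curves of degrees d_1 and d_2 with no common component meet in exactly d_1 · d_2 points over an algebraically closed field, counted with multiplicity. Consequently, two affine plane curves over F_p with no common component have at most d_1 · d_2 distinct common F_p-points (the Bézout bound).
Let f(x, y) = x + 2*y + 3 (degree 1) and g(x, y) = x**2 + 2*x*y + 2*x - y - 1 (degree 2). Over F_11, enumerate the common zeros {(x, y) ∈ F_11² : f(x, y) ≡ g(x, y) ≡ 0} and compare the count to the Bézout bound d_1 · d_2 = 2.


Common zeros: {(1, 9)}; count = 1; Bézout bound = 2.

deg(f) = 1, deg(g) = 2, so Bézout bound = 2.
Scan x ∈ F_11. For each x, list the y ∈ F_11 with f(x, y) ≡ 0 and those with g(x, y) ≡ 0 (mod 11); the common zeros in that column are the intersection.
  x = 0: f ≡ 0 at y ∈ {4}; g ≡ 0 at y ∈ {10}; common: ∅.
  x = 1: f ≡ 0 at y ∈ {9}; g ≡ 0 at y ∈ {9}; common: {9}.
  x = 2: f ≡ 0 at y ∈ {3}; g ≡ 0 at y ∈ {5}; common: ∅.
  x = 3: f ≡ 0 at y ∈ {8}; g ≡ 0 at y ∈ {6}; common: ∅.
  x = 4: f ≡ 0 at y ∈ {2}; g ≡ 0 at y ∈ {3}; common: ∅.
  x = 5: f ≡ 0 at y ∈ {7}; g ≡ 0 at y ∈ {6}; common: ∅.
  x = 6: f ≡ 0 at y ∈ {1}; g ≡ 0 at y ∈ ∅; common: ∅.
  x = 7: f ≡ 0 at y ∈ {6}; g ≡ 0 at y ∈ {2}; common: ∅.
  x = 8: f ≡ 0 at y ∈ {0}; g ≡ 0 at y ∈ {5}; common: ∅.
  x = 9: f ≡ 0 at y ∈ {5}; g ≡ 0 at y ∈ {2}; common: ∅.
  x = 10: f ≡ 0 at y ∈ {10}; g ≡ 0 at y ∈ {3}; common: ∅.
Collecting: common zeros = {(1, 9)}, so the count is 1.
Comparison with the Bézout bound: 1 ≤ 2 = deg(f)·deg(g), as expected for curves with no common component (the affine F_11-count falls short of the bound because intersections may lie at infinity, over extension fields, or carry multiplicity).


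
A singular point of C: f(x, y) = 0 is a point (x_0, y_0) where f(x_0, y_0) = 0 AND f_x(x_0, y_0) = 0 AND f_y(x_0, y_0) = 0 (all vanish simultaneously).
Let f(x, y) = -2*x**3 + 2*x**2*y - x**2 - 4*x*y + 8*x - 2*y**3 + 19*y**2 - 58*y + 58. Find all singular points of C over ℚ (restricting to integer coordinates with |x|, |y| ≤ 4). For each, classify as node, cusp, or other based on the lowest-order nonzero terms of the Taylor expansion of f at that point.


Singular points: {(1, 3)}; classification: node.

Compute partial derivatives:
  f_x = -6*x**2 + 4*x*y - 2*x - 4*y + 8.
  f_y = 2*x**2 - 4*x - 6*y**2 + 38*y - 58.
Scan x_0 ∈ {−4, ..., 4}. For each x_0, f_y(x_0, y) is a polynomial in y; find its integer roots y ∈ {−4, ..., 4}, then test f_x and f at those candidates.
  x = -4: f_y(-4, y) = -6*y**2 + 38*y - 10; no integer root y with |y| ≤ 4.
  x = -3: f_y(-3, y) = -6*y**2 + 38*y - 28; no integer root y with |y| ≤ 4.
  x = -2: f_y(-2, y) = -6*y**2 + 38*y - 42; no integer root y with |y| ≤ 4.
  x = -1: f_y(-1, y) = -6*y**2 + 38*y - 52; vanishes at y ∈ {2}. (-1, 2): f_x = -12 ≠ 0.
  x = 0: f_y(0, y) = -6*y**2 + 38*y - 58; no integer root y with |y| ≤ 4.
  x = 1: f_y(1, y) = -6*y**2 + 38*y - 60; vanishes at y ∈ {3}. (1, 3): f_x = 0, f = 0 — SINGULAR.
  x = 2: f_y(2, y) = -6*y**2 + 38*y - 58; no integer root y with |y| ≤ 4.
  x = 3: f_y(3, y) = -6*y**2 + 38*y - 52; vanishes at y ∈ {2}. (3, 2): f_x = -36 ≠ 0.
  x = 4: f_y(4, y) = -6*y**2 + 38*y - 42; no integer root y with |y| ≤ 4.
Only singular point on the grid: (1, 3).
Classify: substitute x = 1 + u, y = 3 + v and expand: f = -2*u**3 + 2*u**2*v - u**2 - 2*v**3 + v**2.
No constant or linear terms (consistent with a singular point). Quadratic part: -u**2 + v**2. Cubic part: -2*u**3 + 2*u**2*v - 2*v**3.
The quadratic part v**2 - u**2 = (v − u)(v + u) splits into two distinct linear factors, so there are two distinct tangent lines y − 3 = ±(x − 1) — this is a node (ordinary double point).
Classification: node.


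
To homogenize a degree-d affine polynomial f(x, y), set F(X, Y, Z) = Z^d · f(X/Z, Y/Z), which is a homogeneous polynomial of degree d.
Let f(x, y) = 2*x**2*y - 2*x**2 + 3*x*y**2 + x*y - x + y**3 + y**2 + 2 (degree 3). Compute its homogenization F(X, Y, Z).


F(X, Y, Z) = 2*X**2*Y - 2*X**2*Z + 3*X*Y**2 + X*Y*Z - X*Z**2 + Y**3 + Y**2*Z + 2*Z**3

deg(f) = 3.
Substitute x = X/Z, y = Y/Z into f, then multiply by Z^3.
  monomial 2·x^2·y^1 ↦ 2·X^2·Y^1·Z^0.
  monomial -2·x^2·y^0 ↦ -2·X^2·Y^0·Z^1.
  monomial 3·x^1·y^2 ↦ 3·X^1·Y^2·Z^0.
  monomial 1·x^1·y^1 ↦ 1·X^1·Y^1·Z^1.
  monomial -1·x^1·y^0 ↦ -1·X^1·Y^0·Z^2.
  monomial 1·x^0·y^3 ↦ 1·X^0·Y^3·Z^0.
  monomial 1·x^0·y^2 ↦ 1·X^0·Y^2·Z^1.
  monomial 2·x^0·y^0 ↦ 2·X^0·Y^0·Z^3.
Collecting: F(X, Y, Z) = 2*X**2*Y - 2*X**2*Z + 3*X*Y**2 + X*Y*Z - X*Z**2 + Y**3 + Y**2*Z + 2*Z**3.


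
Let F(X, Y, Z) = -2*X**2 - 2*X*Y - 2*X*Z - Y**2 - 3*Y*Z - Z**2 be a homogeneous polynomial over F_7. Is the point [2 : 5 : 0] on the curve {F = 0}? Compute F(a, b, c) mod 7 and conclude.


F(2,5,0) ≡ 3 (mod 7); P is NOT on the curve.

Evaluate F(2, 5, 0) term-by-term (mod 7).
  -2*X**2 ↦ -2·4·1·1 = -8
  -2*X*Y ↦ -2·2·5·1 = -20
  -2*X*Z ↦ -2·2·1·0 = 0
  -Y**2 ↦ -1·1·25·1 = -25
  -3*Y*Z ↦ -3·1·5·0 = 0
  -Z**2 ↦ -1·1·1·0 = 0
Sum: F(2, 5, 0) = (-8) + (-20) + (0) + (-25) + (0) + (0) = -53.
Reducing mod 7: -53 ≡ 3 (mod 7).
Since F(a, b, c) ≡ 3 ≠ 0 (mod 7), P does NOT lie on the curve.


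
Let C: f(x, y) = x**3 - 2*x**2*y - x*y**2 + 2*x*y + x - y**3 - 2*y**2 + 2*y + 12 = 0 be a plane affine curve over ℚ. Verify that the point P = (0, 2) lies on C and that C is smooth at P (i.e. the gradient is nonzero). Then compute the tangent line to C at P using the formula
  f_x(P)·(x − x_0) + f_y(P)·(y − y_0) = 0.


Tangent line at P: x - 18*y + 36 = 0.

Step 1: f(0, 2) = 0, so P lies on C.
Step 2: partial derivatives
  f_x(x, y) = 3*x**2 - 4*x*y - y**2 + 2*y + 1, f_y(x, y) = -2*x**2 - 2*x*y + 2*x - 3*y**2 - 4*y + 2.
  f_x(P) = 1, f_y(P) = -18 (gradient nonzero, so P is smooth).
Step 3: tangent line at P: 1·(x − 0) + -18·(y − 2) = 0.
Expanding: x - 18*y + 36 = 0.


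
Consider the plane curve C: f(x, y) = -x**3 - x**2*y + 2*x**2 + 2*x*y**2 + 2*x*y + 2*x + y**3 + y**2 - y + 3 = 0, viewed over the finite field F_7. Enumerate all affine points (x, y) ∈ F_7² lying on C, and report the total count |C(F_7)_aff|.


Affine F_7-points: {(2, 0), (2, 4), (2, 5), (3, 0), (3, 2), (3, 5), (4, 0), (5, 2), (6, 1), (6, 2), (6, 5)}; count = 11.

For each of the 49 pairs (x, y) ∈ F_7², evaluate f(x, y) mod 7. Record the zeros.
  x = 0: [0↦3, 1↦4, 2↦6, 3↦1, 4↦2, 5↦1, 6↦4]  zeros at y ∈ ∅
  x = 1: [0↦6, 1↦3, 2↦5, 3↦4, 4↦6, 5↦3, 6↦1]  zeros at y ∈ ∅
  x = 2: [0↦0, 1↦5, 2↦5, 3↦6, 4↦0, 5↦0, 6↦5]  zeros at y ∈ {0, 4, 5}
  x = 3: [0↦0, 1↦4, 2↦0, 3↦1, 4↦6, 5↦0, 6↦3]  zeros at y ∈ {0, 2, 5}
  x = 4: [0↦0, 1↦1, 2↦5, 3↦4, 4↦4, 5↦4, 6↦3]  zeros at y ∈ {0}
  x = 5: [0↦1, 1↦4, 2↦0, 3↦2, 4↦2, 5↦6, 6↦6]  zeros at y ∈ {2}
  x = 6: [0↦4, 1↦0, 2↦0, 3↦3, 4↦1, 5↦0, 6↦6]  zeros at y ∈ {1, 2, 5}
Collecting zeros: affine points = {(2, 0), (2, 4), (2, 5), (3, 0), (3, 2), (3, 5), (4, 0), (5, 2), (6, 1), (6, 2), (6, 5)}.
Total count |C(F_7)_aff| = 11.


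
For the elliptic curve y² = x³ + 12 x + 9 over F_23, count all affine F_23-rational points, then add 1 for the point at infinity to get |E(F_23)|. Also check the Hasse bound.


Affine points = {(0, 3), (0, 20), (2, 8), (2, 15), (3, 7), (3, 16), (4, 11), (4, 12), (9, 8), (9, 15), (10, 5), (10, 18), (11, 0), (12, 8), (12, 15), (13, 4), (13, 19), (14, 0), (18, 10), (18, 13), (19, 9), (19, 14), (21, 0)}; affine count = 23; |E(F_23)| = 24.

Discriminant check: Δ ∝ 4a³ + 27b² = 4·12³ + 27·9² = 4·1728 + 27·81 ≡ 14 (mod 23). Nonzero ⇒ E is nonsingular.
For each x ∈ F_23, compute rhs = x³ + 12·x + 9 mod 23, then count y ∈ F_23 with y² ≡ rhs.
  x = 0: rhs = 9, matching y values: 3, 20 (2 points).
  x = 1: rhs = 22, matching y values: none (0 points).
  x = 2: rhs = 18, matching y values: 8, 15 (2 points).
  x = 3: rhs = 3, matching y values: 7, 16 (2 points).
  x = 4: rhs = 6, matching y values: 11, 12 (2 points).
  x = 5: rhs = 10, matching y values: none (0 points).
  x = 6: rhs = 21, matching y values: none (0 points).
  x = 7: rhs = 22, matching y values: none (0 points).
  x = 8: rhs = 19, matching y values: none (0 points).
  x = 9: rhs = 18, matching y values: 8, 15 (2 points).
  x = 10: rhs = 2, matching y values: 5, 18 (2 points).
  x = 11: rhs = 0, matching y values: 0 (1 points).
  x = 12: rhs = 18, matching y values: 8, 15 (2 points).
  x = 13: rhs = 16, matching y values: 4, 19 (2 points).
  x = 14: rhs = 0, matching y values: 0 (1 points).
  x = 15: rhs = 22, matching y values: none (0 points).
  x = 16: rhs = 19, matching y values: none (0 points).
  x = 17: rhs = 20, matching y values: none (0 points).
  x = 18: rhs = 8, matching y values: 10, 13 (2 points).
  x = 19: rhs = 12, matching y values: 9, 14 (2 points).
  x = 20: rhs = 15, matching y values: none (0 points).
  x = 21: rhs = 0, matching y values: 0 (1 points).
  x = 22: rhs = 19, matching y values: none (0 points).
Total affine count: 23.
Full point count |E(F_23)| = 23 + 1 = 24.
Hasse bound: |24 − (23+1)| = |0| = 0 ≤ 2√23 ≈ 9.5917 ✓.
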